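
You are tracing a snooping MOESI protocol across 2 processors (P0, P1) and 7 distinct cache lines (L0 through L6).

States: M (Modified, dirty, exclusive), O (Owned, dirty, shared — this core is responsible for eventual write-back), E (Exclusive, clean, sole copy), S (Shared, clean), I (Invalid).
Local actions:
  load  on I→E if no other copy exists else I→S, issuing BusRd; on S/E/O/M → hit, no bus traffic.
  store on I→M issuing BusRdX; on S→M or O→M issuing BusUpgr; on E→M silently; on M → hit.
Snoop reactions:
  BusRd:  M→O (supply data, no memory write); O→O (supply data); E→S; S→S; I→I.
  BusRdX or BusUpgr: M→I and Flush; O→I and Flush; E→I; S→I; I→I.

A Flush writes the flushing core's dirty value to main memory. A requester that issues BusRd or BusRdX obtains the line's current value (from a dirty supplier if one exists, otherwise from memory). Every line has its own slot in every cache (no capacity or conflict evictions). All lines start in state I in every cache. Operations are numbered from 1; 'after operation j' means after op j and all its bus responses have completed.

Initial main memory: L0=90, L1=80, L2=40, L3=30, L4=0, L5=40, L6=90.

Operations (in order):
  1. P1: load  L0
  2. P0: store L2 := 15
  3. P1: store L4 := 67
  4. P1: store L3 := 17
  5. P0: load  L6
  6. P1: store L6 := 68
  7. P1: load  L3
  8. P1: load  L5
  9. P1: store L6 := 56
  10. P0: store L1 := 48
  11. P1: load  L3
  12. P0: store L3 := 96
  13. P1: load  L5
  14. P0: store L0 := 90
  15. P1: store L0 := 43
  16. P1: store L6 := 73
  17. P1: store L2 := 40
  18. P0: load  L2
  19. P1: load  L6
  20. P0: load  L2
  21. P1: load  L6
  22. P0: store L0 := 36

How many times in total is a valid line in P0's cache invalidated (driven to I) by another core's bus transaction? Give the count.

1. P1: load  L0  bus=[BusRd]  L0: P0=I P1=E  mem[L0]=90
2. P0: store L2 := 15  bus=[BusRdX]  L2: P0=M P1=I  mem[L2]=40
3. P1: store L4 := 67  bus=[BusRdX]  L4: P0=I P1=M  mem[L4]=0
4. P1: store L3 := 17  bus=[BusRdX]  L3: P0=I P1=M  mem[L3]=30
5. P0: load  L6  bus=[BusRd]  L6: P0=E P1=I  mem[L6]=90
6. P1: store L6 := 68  bus=[BusRdX]  L6: P0=I P1=M  mem[L6]=90
7. P1: load  L3  bus=[-]  L3: P0=I P1=M  mem[L3]=30
8. P1: load  L5  bus=[BusRd]  L5: P0=I P1=E  mem[L5]=40
9. P1: store L6 := 56  bus=[-]  L6: P0=I P1=M  mem[L6]=90
10. P0: store L1 := 48  bus=[BusRdX]  L1: P0=M P1=I  mem[L1]=80
11. P1: load  L3  bus=[-]  L3: P0=I P1=M  mem[L3]=30
12. P0: store L3 := 96  bus=[BusRdX,Flush]  L3: P0=M P1=I  mem[L3]=17
13. P1: load  L5  bus=[-]  L5: P0=I P1=E  mem[L5]=40
14. P0: store L0 := 90  bus=[BusRdX]  L0: P0=M P1=I  mem[L0]=90
15. P1: store L0 := 43  bus=[BusRdX,Flush]  L0: P0=I P1=M  mem[L0]=90
16. P1: store L6 := 73  bus=[-]  L6: P0=I P1=M  mem[L6]=90
17. P1: store L2 := 40  bus=[BusRdX,Flush]  L2: P0=I P1=M  mem[L2]=15
18. P0: load  L2  bus=[BusRd]  L2: P0=S P1=O  mem[L2]=15
19. P1: load  L6  bus=[-]  L6: P0=I P1=M  mem[L6]=90
20. P0: load  L2  bus=[-]  L2: P0=S P1=O  mem[L2]=15
21. P1: load  L6  bus=[-]  L6: P0=I P1=M  mem[L6]=90
22. P0: store L0 := 36  bus=[BusRdX,Flush]  L0: P0=M P1=I  mem[L0]=43

invalidations = 3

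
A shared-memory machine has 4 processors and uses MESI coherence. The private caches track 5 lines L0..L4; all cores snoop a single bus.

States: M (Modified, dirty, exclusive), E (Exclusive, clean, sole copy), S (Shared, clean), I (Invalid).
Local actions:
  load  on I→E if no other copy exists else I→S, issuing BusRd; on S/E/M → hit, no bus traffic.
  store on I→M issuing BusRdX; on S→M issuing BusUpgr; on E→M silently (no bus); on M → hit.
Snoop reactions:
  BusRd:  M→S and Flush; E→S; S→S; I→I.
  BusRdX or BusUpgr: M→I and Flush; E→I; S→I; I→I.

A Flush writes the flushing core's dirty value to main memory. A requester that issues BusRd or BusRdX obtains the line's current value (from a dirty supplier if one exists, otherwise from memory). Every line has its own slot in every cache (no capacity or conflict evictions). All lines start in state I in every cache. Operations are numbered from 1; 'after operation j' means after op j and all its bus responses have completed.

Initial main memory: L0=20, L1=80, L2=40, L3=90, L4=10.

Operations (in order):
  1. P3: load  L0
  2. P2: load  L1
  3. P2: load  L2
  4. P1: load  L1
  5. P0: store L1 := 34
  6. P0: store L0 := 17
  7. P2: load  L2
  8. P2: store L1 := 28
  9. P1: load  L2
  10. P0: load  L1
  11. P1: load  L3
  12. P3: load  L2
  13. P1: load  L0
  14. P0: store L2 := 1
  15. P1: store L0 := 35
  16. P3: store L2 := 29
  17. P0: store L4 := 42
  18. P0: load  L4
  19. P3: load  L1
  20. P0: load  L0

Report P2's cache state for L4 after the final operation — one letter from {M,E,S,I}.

state = I

step 1: P3: load  L0  ⟶  IIIE  (L0)  txn=BusRd  M[L0]=20
step 2: P2: load  L1  ⟶  IIEI  (L1)  txn=BusRd  M[L1]=80
step 3: P2: load  L2  ⟶  IIEI  (L2)  txn=BusRd  M[L2]=40
step 4: P1: load  L1  ⟶  ISSI  (L1)  txn=BusRd  M[L1]=80
step 5: P0: store L1 := 34  ⟶  MIII  (L1)  txn=BusRdX  M[L1]=80
step 6: P0: store L0 := 17  ⟶  MIII  (L0)  txn=BusRdX  M[L0]=20
step 7: P2: load  L2  ⟶  IIEI  (L2)  txn=∅  M[L2]=40
step 8: P2: store L1 := 28  ⟶  IIMI  (L1)  txn=BusRdX+Flush  M[L1]=34
step 9: P1: load  L2  ⟶  ISSI  (L2)  txn=BusRd  M[L2]=40
step 10: P0: load  L1  ⟶  SISI  (L1)  txn=BusRd+Flush  M[L1]=28
step 11: P1: load  L3  ⟶  IEII  (L3)  txn=BusRd  M[L3]=90
step 12: P3: load  L2  ⟶  ISSS  (L2)  txn=BusRd  M[L2]=40
step 13: P1: load  L0  ⟶  SSII  (L0)  txn=BusRd+Flush  M[L0]=17
step 14: P0: store L2 := 1  ⟶  MIII  (L2)  txn=BusRdX  M[L2]=40
step 15: P1: store L0 := 35  ⟶  IMII  (L0)  txn=BusUpgr  M[L0]=17
step 16: P3: store L2 := 29  ⟶  IIIM  (L2)  txn=BusRdX+Flush  M[L2]=1
step 17: P0: store L4 := 42  ⟶  MIII  (L4)  txn=BusRdX  M[L4]=10
step 18: P0: load  L4  ⟶  MIII  (L4)  txn=∅  M[L4]=10
step 19: P3: load  L1  ⟶  SISS  (L1)  txn=BusRd  M[L1]=28
step 20: P0: load  L0  ⟶  SSII  (L0)  txn=BusRd+Flush  M[L0]=35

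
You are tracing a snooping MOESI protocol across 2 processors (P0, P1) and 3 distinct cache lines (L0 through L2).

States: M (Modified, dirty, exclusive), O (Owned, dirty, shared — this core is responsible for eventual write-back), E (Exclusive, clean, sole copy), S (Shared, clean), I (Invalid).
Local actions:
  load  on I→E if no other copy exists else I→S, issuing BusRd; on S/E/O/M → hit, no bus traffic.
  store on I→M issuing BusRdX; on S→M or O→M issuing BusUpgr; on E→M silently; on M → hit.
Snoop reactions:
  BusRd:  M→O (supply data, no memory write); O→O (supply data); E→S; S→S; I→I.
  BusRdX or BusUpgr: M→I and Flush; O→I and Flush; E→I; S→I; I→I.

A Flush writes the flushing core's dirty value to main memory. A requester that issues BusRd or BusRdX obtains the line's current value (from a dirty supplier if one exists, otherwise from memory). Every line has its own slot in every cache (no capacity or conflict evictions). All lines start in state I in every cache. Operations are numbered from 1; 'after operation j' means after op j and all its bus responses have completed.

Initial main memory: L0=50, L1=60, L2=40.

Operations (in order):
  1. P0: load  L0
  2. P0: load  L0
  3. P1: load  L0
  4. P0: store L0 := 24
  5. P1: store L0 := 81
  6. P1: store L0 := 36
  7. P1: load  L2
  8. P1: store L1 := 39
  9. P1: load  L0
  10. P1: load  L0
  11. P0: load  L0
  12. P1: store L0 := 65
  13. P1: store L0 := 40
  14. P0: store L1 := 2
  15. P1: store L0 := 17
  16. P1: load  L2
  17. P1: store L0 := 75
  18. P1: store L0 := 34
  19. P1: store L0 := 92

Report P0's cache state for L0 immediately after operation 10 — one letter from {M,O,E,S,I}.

[1] P0: load  L0 | P0:E(50), P1:I | bus: BusRd
[2] P0: load  L0 | P0:E(50), P1:I | bus: none
[3] P1: load  L0 | P0:S(50), P1:S(50) | bus: BusRd
[4] P0: store L0 := 24 | P0:M(24), P1:I | bus: BusUpgr
[5] P1: store L0 := 81 | P0:I, P1:M(81) | bus: BusRdX,Flush
[6] P1: store L0 := 36 | P0:I, P1:M(36) | bus: none
[7] P1: load  L2 | P0:I, P1:E(40) | bus: BusRd
[8] P1: store L1 := 39 | P0:I, P1:M(39) | bus: BusRdX
[9] P1: load  L0 | P0:I, P1:M(36) | bus: none
[10] P1: load  L0 | P0:I, P1:M(36) | bus: none
[11] P0: load  L0 | P0:S(36), P1:O(36) | bus: BusRd
[12] P1: store L0 := 65 | P0:I, P1:M(65) | bus: BusUpgr
[13] P1: store L0 := 40 | P0:I, P1:M(40) | bus: none
[14] P0: store L1 := 2 | P0:M(2), P1:I | bus: BusRdX,Flush
[15] P1: store L0 := 17 | P0:I, P1:M(17) | bus: none
[16] P1: load  L2 | P0:I, P1:E(40) | bus: none
[17] P1: store L0 := 75 | P0:I, P1:M(75) | bus: none
[18] P1: store L0 := 34 | P0:I, P1:M(34) | bus: none
[19] P1: store L0 := 92 | P0:I, P1:M(92) | bus: none

state = I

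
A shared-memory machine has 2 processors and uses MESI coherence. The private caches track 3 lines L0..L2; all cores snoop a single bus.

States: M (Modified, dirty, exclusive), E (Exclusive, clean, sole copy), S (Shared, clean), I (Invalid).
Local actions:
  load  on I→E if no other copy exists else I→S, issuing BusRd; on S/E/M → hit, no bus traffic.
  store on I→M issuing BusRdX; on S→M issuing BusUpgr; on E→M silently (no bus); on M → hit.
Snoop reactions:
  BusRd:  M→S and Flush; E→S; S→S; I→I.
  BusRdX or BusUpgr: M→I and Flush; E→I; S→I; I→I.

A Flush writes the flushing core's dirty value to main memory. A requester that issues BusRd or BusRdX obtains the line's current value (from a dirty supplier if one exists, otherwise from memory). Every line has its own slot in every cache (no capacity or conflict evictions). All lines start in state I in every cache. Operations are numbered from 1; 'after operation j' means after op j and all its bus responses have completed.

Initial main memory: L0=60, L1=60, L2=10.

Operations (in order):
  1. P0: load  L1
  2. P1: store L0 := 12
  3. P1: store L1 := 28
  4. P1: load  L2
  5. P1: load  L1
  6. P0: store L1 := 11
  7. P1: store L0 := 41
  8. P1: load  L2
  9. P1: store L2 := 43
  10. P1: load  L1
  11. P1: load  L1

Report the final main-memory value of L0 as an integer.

memory[L0] = 60

1. P0: load  L1  bus=[BusRd]  L1: P0=E P1=I  mem[L1]=60
2. P1: store L0 := 12  bus=[BusRdX]  L0: P0=I P1=M  mem[L0]=60
3. P1: store L1 := 28  bus=[BusRdX]  L1: P0=I P1=M  mem[L1]=60
4. P1: load  L2  bus=[BusRd]  L2: P0=I P1=E  mem[L2]=10
5. P1: load  L1  bus=[-]  L1: P0=I P1=M  mem[L1]=60
6. P0: store L1 := 11  bus=[BusRdX,Flush]  L1: P0=M P1=I  mem[L1]=28
7. P1: store L0 := 41  bus=[-]  L0: P0=I P1=M  mem[L0]=60
8. P1: load  L2  bus=[-]  L2: P0=I P1=E  mem[L2]=10
9. P1: store L2 := 43  bus=[-]  L2: P0=I P1=M  mem[L2]=10
10. P1: load  L1  bus=[BusRd,Flush]  L1: P0=S P1=S  mem[L1]=11
11. P1: load  L1  bus=[-]  L1: P0=S P1=S  mem[L1]=11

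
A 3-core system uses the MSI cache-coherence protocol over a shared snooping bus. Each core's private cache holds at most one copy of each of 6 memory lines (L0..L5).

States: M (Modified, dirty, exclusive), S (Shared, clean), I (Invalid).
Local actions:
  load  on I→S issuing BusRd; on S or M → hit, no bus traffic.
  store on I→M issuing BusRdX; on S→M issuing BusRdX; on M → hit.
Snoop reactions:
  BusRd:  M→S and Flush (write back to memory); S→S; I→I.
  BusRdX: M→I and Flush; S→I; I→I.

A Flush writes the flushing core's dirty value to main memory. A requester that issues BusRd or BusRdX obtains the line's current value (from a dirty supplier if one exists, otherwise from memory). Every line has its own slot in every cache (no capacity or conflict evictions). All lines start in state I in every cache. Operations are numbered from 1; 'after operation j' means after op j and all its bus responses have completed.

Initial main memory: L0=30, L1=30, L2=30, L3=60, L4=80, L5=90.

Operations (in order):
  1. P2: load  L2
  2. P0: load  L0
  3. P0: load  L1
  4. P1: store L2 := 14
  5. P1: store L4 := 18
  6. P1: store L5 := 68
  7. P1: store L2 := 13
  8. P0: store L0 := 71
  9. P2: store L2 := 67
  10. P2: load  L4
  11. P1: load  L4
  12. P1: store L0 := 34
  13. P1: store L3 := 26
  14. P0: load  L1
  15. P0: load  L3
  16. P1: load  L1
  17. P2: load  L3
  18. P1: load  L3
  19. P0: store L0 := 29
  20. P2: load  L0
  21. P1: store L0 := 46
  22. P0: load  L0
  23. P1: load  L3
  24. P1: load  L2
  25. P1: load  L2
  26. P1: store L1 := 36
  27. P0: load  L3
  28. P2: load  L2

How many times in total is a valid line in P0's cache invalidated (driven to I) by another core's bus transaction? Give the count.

invalidations = 3

[1] P2: load  L2 | P0:I, P1:I, P2:S(30) | bus: BusRd
[2] P0: load  L0 | P0:S(30), P1:I, P2:I | bus: BusRd
[3] P0: load  L1 | P0:S(30), P1:I, P2:I | bus: BusRd
[4] P1: store L2 := 14 | P0:I, P1:M(14), P2:I | bus: BusRdX
[5] P1: store L4 := 18 | P0:I, P1:M(18), P2:I | bus: BusRdX
[6] P1: store L5 := 68 | P0:I, P1:M(68), P2:I | bus: BusRdX
[7] P1: store L2 := 13 | P0:I, P1:M(13), P2:I | bus: none
[8] P0: store L0 := 71 | P0:M(71), P1:I, P2:I | bus: BusRdX
[9] P2: store L2 := 67 | P0:I, P1:I, P2:M(67) | bus: BusRdX,Flush
[10] P2: load  L4 | P0:I, P1:S(18), P2:S(18) | bus: BusRd,Flush
[11] P1: load  L4 | P0:I, P1:S(18), P2:S(18) | bus: none
[12] P1: store L0 := 34 | P0:I, P1:M(34), P2:I | bus: BusRdX,Flush
[13] P1: store L3 := 26 | P0:I, P1:M(26), P2:I | bus: BusRdX
[14] P0: load  L1 | P0:S(30), P1:I, P2:I | bus: none
[15] P0: load  L3 | P0:S(26), P1:S(26), P2:I | bus: BusRd,Flush
[16] P1: load  L1 | P0:S(30), P1:S(30), P2:I | bus: BusRd
[17] P2: load  L3 | P0:S(26), P1:S(26), P2:S(26) | bus: BusRd
[18] P1: load  L3 | P0:S(26), P1:S(26), P2:S(26) | bus: none
[19] P0: store L0 := 29 | P0:M(29), P1:I, P2:I | bus: BusRdX,Flush
[20] P2: load  L0 | P0:S(29), P1:I, P2:S(29) | bus: BusRd,Flush
[21] P1: store L0 := 46 | P0:I, P1:M(46), P2:I | bus: BusRdX
[22] P0: load  L0 | P0:S(46), P1:S(46), P2:I | bus: BusRd,Flush
[23] P1: load  L3 | P0:S(26), P1:S(26), P2:S(26) | bus: none
[24] P1: load  L2 | P0:I, P1:S(67), P2:S(67) | bus: BusRd,Flush
[25] P1: load  L2 | P0:I, P1:S(67), P2:S(67) | bus: none
[26] P1: store L1 := 36 | P0:I, P1:M(36), P2:I | bus: BusRdX
[27] P0: load  L3 | P0:S(26), P1:S(26), P2:S(26) | bus: none
[28] P2: load  L2 | P0:I, P1:S(67), P2:S(67) | bus: none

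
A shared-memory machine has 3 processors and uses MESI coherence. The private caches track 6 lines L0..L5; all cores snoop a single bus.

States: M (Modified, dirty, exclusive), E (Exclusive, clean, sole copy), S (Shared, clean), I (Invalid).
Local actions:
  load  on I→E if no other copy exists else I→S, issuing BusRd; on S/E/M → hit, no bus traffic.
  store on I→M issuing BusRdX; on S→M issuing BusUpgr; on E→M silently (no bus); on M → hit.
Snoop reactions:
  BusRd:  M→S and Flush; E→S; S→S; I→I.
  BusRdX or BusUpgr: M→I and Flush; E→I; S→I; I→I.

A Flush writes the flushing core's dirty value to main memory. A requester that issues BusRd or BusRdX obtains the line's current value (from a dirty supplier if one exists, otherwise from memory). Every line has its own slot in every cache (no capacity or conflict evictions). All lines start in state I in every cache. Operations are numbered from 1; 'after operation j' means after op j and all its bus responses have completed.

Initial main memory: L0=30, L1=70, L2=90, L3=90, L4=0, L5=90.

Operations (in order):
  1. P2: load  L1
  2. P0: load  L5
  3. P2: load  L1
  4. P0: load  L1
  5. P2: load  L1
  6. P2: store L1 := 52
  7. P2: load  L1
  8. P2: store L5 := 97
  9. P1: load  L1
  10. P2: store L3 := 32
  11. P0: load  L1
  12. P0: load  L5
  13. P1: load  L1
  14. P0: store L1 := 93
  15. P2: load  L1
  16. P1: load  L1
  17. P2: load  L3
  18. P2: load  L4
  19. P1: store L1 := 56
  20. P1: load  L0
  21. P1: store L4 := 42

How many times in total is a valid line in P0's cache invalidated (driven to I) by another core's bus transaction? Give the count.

invalidations = 3

[1] P2: load  L1 | P0:I, P1:I, P2:E(70) | bus: BusRd
[2] P0: load  L5 | P0:E(90), P1:I, P2:I | bus: BusRd
[3] P2: load  L1 | P0:I, P1:I, P2:E(70) | bus: none
[4] P0: load  L1 | P0:S(70), P1:I, P2:S(70) | bus: BusRd
[5] P2: load  L1 | P0:S(70), P1:I, P2:S(70) | bus: none
[6] P2: store L1 := 52 | P0:I, P1:I, P2:M(52) | bus: BusUpgr
[7] P2: load  L1 | P0:I, P1:I, P2:M(52) | bus: none
[8] P2: store L5 := 97 | P0:I, P1:I, P2:M(97) | bus: BusRdX
[9] P1: load  L1 | P0:I, P1:S(52), P2:S(52) | bus: BusRd,Flush
[10] P2: store L3 := 32 | P0:I, P1:I, P2:M(32) | bus: BusRdX
[11] P0: load  L1 | P0:S(52), P1:S(52), P2:S(52) | bus: BusRd
[12] P0: load  L5 | P0:S(97), P1:I, P2:S(97) | bus: BusRd,Flush
[13] P1: load  L1 | P0:S(52), P1:S(52), P2:S(52) | bus: none
[14] P0: store L1 := 93 | P0:M(93), P1:I, P2:I | bus: BusUpgr
[15] P2: load  L1 | P0:S(93), P1:I, P2:S(93) | bus: BusRd,Flush
[16] P1: load  L1 | P0:S(93), P1:S(93), P2:S(93) | bus: BusRd
[17] P2: load  L3 | P0:I, P1:I, P2:M(32) | bus: none
[18] P2: load  L4 | P0:I, P1:I, P2:E(0) | bus: BusRd
[19] P1: store L1 := 56 | P0:I, P1:M(56), P2:I | bus: BusUpgr
[20] P1: load  L0 | P0:I, P1:E(30), P2:I | bus: BusRd
[21] P1: store L4 := 42 | P0:I, P1:M(42), P2:I | bus: BusRdX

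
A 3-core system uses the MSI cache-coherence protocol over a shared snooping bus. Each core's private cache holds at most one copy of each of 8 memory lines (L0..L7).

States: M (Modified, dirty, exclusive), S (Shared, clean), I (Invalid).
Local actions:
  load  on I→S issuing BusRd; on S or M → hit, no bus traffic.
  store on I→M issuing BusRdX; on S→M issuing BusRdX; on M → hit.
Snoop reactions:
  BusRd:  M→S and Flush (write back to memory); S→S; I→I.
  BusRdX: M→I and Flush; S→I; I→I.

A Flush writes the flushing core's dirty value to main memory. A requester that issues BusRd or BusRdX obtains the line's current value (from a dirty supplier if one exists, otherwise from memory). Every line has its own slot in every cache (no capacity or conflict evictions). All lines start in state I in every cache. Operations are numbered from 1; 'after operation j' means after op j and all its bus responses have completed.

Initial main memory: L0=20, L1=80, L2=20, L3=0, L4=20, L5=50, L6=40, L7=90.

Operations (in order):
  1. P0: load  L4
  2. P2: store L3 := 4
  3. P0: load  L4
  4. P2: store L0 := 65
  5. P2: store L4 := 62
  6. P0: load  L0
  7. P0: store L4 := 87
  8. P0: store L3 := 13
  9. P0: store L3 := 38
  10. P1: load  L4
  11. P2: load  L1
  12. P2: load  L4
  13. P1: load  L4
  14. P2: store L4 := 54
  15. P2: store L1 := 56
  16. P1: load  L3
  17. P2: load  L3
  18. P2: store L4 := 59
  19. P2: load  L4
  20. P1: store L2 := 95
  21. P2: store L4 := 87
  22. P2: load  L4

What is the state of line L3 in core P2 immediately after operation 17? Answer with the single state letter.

state = S

1. P0: load  L4  bus=[BusRd]  L4: P0=S P1=I P2=I  mem[L4]=20
2. P2: store L3 := 4  bus=[BusRdX]  L3: P0=I P1=I P2=M  mem[L3]=0
3. P0: load  L4  bus=[-]  L4: P0=S P1=I P2=I  mem[L4]=20
4. P2: store L0 := 65  bus=[BusRdX]  L0: P0=I P1=I P2=M  mem[L0]=20
5. P2: store L4 := 62  bus=[BusRdX]  L4: P0=I P1=I P2=M  mem[L4]=20
6. P0: load  L0  bus=[BusRd,Flush]  L0: P0=S P1=I P2=S  mem[L0]=65
7. P0: store L4 := 87  bus=[BusRdX,Flush]  L4: P0=M P1=I P2=I  mem[L4]=62
8. P0: store L3 := 13  bus=[BusRdX,Flush]  L3: P0=M P1=I P2=I  mem[L3]=4
9. P0: store L3 := 38  bus=[-]  L3: P0=M P1=I P2=I  mem[L3]=4
10. P1: load  L4  bus=[BusRd,Flush]  L4: P0=S P1=S P2=I  mem[L4]=87
11. P2: load  L1  bus=[BusRd]  L1: P0=I P1=I P2=S  mem[L1]=80
12. P2: load  L4  bus=[BusRd]  L4: P0=S P1=S P2=S  mem[L4]=87
13. P1: load  L4  bus=[-]  L4: P0=S P1=S P2=S  mem[L4]=87
14. P2: store L4 := 54  bus=[BusRdX]  L4: P0=I P1=I P2=M  mem[L4]=87
15. P2: store L1 := 56  bus=[BusRdX]  L1: P0=I P1=I P2=M  mem[L1]=80
16. P1: load  L3  bus=[BusRd,Flush]  L3: P0=S P1=S P2=I  mem[L3]=38
17. P2: load  L3  bus=[BusRd]  L3: P0=S P1=S P2=S  mem[L3]=38
18. P2: store L4 := 59  bus=[-]  L4: P0=I P1=I P2=M  mem[L4]=87
19. P2: load  L4  bus=[-]  L4: P0=I P1=I P2=M  mem[L4]=87
20. P1: store L2 := 95  bus=[BusRdX]  L2: P0=I P1=M P2=I  mem[L2]=20
21. P2: store L4 := 87  bus=[-]  L4: P0=I P1=I P2=M  mem[L4]=87
22. P2: load  L4  bus=[-]  L4: P0=I P1=I P2=M  mem[L4]=87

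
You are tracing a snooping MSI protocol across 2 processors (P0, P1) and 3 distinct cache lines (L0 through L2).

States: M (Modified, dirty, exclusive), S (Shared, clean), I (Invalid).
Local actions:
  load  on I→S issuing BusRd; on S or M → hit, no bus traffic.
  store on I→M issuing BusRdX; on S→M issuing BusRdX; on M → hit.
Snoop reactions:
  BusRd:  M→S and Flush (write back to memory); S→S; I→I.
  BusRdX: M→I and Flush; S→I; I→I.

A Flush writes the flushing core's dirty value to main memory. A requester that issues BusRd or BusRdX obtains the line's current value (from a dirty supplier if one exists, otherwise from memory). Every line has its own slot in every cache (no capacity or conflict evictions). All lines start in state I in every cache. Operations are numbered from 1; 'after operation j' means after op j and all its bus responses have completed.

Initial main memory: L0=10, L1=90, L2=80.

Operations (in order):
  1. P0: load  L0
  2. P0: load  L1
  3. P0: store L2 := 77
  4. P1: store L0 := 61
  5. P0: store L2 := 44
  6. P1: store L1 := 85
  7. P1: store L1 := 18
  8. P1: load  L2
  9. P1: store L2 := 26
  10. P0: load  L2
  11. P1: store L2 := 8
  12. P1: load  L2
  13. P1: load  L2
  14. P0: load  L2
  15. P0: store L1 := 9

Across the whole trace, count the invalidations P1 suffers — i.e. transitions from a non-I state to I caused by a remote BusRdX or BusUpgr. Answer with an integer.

step 1: P0: load  L0  ⟶  SI  (L0)  txn=BusRd  M[L0]=10
step 2: P0: load  L1  ⟶  SI  (L1)  txn=BusRd  M[L1]=90
step 3: P0: store L2 := 77  ⟶  MI  (L2)  txn=BusRdX  M[L2]=80
step 4: P1: store L0 := 61  ⟶  IM  (L0)  txn=BusRdX  M[L0]=10
step 5: P0: store L2 := 44  ⟶  MI  (L2)  txn=∅  M[L2]=80
step 6: P1: store L1 := 85  ⟶  IM  (L1)  txn=BusRdX  M[L1]=90
step 7: P1: store L1 := 18  ⟶  IM  (L1)  txn=∅  M[L1]=90
step 8: P1: load  L2  ⟶  SS  (L2)  txn=BusRd+Flush  M[L2]=44
step 9: P1: store L2 := 26  ⟶  IM  (L2)  txn=BusRdX  M[L2]=44
step 10: P0: load  L2  ⟶  SS  (L2)  txn=BusRd+Flush  M[L2]=26
step 11: P1: store L2 := 8  ⟶  IM  (L2)  txn=BusRdX  M[L2]=26
step 12: P1: load  L2  ⟶  IM  (L2)  txn=∅  M[L2]=26
step 13: P1: load  L2  ⟶  IM  (L2)  txn=∅  M[L2]=26
step 14: P0: load  L2  ⟶  SS  (L2)  txn=BusRd+Flush  M[L2]=8
step 15: P0: store L1 := 9  ⟶  MI  (L1)  txn=BusRdX+Flush  M[L1]=18

invalidations = 1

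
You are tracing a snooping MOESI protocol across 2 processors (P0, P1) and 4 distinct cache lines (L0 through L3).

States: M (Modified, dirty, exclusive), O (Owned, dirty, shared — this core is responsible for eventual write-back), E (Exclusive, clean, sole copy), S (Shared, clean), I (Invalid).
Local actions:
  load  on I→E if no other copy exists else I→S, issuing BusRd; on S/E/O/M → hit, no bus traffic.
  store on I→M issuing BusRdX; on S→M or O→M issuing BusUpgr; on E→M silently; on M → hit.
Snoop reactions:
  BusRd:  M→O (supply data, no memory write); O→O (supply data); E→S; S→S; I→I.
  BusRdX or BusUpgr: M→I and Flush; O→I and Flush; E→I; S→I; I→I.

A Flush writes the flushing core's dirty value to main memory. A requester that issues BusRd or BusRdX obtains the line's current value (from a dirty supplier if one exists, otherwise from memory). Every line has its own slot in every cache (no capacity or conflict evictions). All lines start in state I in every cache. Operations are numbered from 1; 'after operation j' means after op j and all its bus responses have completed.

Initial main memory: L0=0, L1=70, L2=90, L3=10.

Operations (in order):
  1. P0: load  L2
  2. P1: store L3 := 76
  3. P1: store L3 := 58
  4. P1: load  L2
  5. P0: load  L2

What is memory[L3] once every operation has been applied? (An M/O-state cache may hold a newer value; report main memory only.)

memory[L3] = 10

1. P0: load  L2  bus=[BusRd]  L2: P0=E P1=I  mem[L2]=90
2. P1: store L3 := 76  bus=[BusRdX]  L3: P0=I P1=M  mem[L3]=10
3. P1: store L3 := 58  bus=[-]  L3: P0=I P1=M  mem[L3]=10
4. P1: load  L2  bus=[BusRd]  L2: P0=S P1=S  mem[L2]=90
5. P0: load  L2  bus=[-]  L2: P0=S P1=S  mem[L2]=90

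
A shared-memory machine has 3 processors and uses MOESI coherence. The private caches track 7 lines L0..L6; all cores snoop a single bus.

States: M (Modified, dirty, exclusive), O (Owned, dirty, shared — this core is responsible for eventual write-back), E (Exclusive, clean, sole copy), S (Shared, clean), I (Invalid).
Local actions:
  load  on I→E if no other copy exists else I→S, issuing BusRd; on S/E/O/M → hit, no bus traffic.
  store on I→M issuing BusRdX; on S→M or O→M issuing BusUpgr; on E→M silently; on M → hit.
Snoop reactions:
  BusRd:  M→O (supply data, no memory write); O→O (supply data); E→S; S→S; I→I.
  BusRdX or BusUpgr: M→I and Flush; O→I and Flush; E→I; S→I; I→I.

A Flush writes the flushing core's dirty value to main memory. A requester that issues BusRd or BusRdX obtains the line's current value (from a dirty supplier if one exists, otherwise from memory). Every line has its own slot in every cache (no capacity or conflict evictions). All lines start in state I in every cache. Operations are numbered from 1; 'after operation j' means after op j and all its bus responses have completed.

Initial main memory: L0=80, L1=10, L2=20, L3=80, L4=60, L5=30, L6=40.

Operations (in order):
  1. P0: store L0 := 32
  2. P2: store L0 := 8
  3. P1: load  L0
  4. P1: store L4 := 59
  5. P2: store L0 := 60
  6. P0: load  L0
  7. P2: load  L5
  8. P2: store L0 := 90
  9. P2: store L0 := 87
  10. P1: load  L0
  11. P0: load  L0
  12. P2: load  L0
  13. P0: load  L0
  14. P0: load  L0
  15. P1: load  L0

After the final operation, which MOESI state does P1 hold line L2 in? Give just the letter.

step 1: P0: store L0 := 32  ⟶  MII  (L0)  txn=BusRdX  M[L0]=80
step 2: P2: store L0 := 8  ⟶  IIM  (L0)  txn=BusRdX+Flush  M[L0]=32
step 3: P1: load  L0  ⟶  ISO  (L0)  txn=BusRd  M[L0]=32
step 4: P1: store L4 := 59  ⟶  IMI  (L4)  txn=BusRdX  M[L4]=60
step 5: P2: store L0 := 60  ⟶  IIM  (L0)  txn=BusUpgr  M[L0]=32
step 6: P0: load  L0  ⟶  SIO  (L0)  txn=BusRd  M[L0]=32
step 7: P2: load  L5  ⟶  IIE  (L5)  txn=BusRd  M[L5]=30
step 8: P2: store L0 := 90  ⟶  IIM  (L0)  txn=BusUpgr  M[L0]=32
step 9: P2: store L0 := 87  ⟶  IIM  (L0)  txn=∅  M[L0]=32
step 10: P1: load  L0  ⟶  ISO  (L0)  txn=BusRd  M[L0]=32
step 11: P0: load  L0  ⟶  SSO  (L0)  txn=BusRd  M[L0]=32
step 12: P2: load  L0  ⟶  SSO  (L0)  txn=∅  M[L0]=32
step 13: P0: load  L0  ⟶  SSO  (L0)  txn=∅  M[L0]=32
step 14: P0: load  L0  ⟶  SSO  (L0)  txn=∅  M[L0]=32
step 15: P1: load  L0  ⟶  SSO  (L0)  txn=∅  M[L0]=32

state = I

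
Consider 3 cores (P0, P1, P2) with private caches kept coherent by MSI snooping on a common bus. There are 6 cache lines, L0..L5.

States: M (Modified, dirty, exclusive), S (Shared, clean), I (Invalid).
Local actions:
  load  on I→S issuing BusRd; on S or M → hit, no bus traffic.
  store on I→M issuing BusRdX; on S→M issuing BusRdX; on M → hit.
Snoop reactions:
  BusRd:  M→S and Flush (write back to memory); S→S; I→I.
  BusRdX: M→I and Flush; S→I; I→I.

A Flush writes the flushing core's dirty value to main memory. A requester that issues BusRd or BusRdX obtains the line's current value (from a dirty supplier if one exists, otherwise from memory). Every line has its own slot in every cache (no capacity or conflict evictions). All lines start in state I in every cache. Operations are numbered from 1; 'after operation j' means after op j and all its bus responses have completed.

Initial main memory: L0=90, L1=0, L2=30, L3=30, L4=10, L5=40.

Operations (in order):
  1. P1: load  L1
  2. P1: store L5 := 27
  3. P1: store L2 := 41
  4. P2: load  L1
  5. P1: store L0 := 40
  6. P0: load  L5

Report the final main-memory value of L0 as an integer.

1. P1: load  L1  bus=[BusRd]  L1: P0=I P1=S P2=I  mem[L1]=0
2. P1: store L5 := 27  bus=[BusRdX]  L5: P0=I P1=M P2=I  mem[L5]=40
3. P1: store L2 := 41  bus=[BusRdX]  L2: P0=I P1=M P2=I  mem[L2]=30
4. P2: load  L1  bus=[BusRd]  L1: P0=I P1=S P2=S  mem[L1]=0
5. P1: store L0 := 40  bus=[BusRdX]  L0: P0=I P1=M P2=I  mem[L0]=90
6. P0: load  L5  bus=[BusRd,Flush]  L5: P0=S P1=S P2=I  mem[L5]=27

memory[L0] = 90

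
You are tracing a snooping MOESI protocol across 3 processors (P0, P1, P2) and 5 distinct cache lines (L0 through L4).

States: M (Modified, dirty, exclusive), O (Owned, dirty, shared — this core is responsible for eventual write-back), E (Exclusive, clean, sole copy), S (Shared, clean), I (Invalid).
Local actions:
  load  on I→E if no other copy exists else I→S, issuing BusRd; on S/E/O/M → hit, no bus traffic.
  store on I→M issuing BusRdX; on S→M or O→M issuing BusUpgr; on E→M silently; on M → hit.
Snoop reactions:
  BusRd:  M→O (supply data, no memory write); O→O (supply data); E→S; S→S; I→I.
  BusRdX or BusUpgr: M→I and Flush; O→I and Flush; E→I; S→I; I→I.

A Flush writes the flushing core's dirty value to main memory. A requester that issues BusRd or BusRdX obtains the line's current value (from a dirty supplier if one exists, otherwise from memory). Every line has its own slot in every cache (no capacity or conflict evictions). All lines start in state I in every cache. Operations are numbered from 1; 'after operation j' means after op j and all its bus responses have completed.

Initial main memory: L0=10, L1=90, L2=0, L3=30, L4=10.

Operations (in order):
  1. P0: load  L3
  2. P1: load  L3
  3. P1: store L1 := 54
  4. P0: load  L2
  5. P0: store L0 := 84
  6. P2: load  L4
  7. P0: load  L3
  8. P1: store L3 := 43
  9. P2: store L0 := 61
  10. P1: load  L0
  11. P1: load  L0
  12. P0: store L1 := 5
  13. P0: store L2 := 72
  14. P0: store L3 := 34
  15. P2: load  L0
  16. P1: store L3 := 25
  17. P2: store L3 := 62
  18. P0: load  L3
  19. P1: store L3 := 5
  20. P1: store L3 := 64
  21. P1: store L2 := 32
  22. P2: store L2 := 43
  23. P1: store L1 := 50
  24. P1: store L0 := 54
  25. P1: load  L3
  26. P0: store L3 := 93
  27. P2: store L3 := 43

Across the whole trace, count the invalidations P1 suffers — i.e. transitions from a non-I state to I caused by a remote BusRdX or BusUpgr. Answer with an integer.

step 1: P0: load  L3  ⟶  EII  (L3)  txn=BusRd  M[L3]=30
step 2: P1: load  L3  ⟶  SSI  (L3)  txn=BusRd  M[L3]=30
step 3: P1: store L1 := 54  ⟶  IMI  (L1)  txn=BusRdX  M[L1]=90
step 4: P0: load  L2  ⟶  EII  (L2)  txn=BusRd  M[L2]=0
step 5: P0: store L0 := 84  ⟶  MII  (L0)  txn=BusRdX  M[L0]=10
step 6: P2: load  L4  ⟶  IIE  (L4)  txn=BusRd  M[L4]=10
step 7: P0: load  L3  ⟶  SSI  (L3)  txn=∅  M[L3]=30
step 8: P1: store L3 := 43  ⟶  IMI  (L3)  txn=BusUpgr  M[L3]=30
step 9: P2: store L0 := 61  ⟶  IIM  (L0)  txn=BusRdX+Flush  M[L0]=84
step 10: P1: load  L0  ⟶  ISO  (L0)  txn=BusRd  M[L0]=84
step 11: P1: load  L0  ⟶  ISO  (L0)  txn=∅  M[L0]=84
step 12: P0: store L1 := 5  ⟶  MII  (L1)  txn=BusRdX+Flush  M[L1]=54
step 13: P0: store L2 := 72  ⟶  MII  (L2)  txn=∅  M[L2]=0
step 14: P0: store L3 := 34  ⟶  MII  (L3)  txn=BusRdX+Flush  M[L3]=43
step 15: P2: load  L0  ⟶  ISO  (L0)  txn=∅  M[L0]=84
step 16: P1: store L3 := 25  ⟶  IMI  (L3)  txn=BusRdX+Flush  M[L3]=34
step 17: P2: store L3 := 62  ⟶  IIM  (L3)  txn=BusRdX+Flush  M[L3]=25
step 18: P0: load  L3  ⟶  SIO  (L3)  txn=BusRd  M[L3]=25
step 19: P1: store L3 := 5  ⟶  IMI  (L3)  txn=BusRdX+Flush  M[L3]=62
step 20: P1: store L3 := 64  ⟶  IMI  (L3)  txn=∅  M[L3]=62
step 21: P1: store L2 := 32  ⟶  IMI  (L2)  txn=BusRdX+Flush  M[L2]=72
step 22: P2: store L2 := 43  ⟶  IIM  (L2)  txn=BusRdX+Flush  M[L2]=32
step 23: P1: store L1 := 50  ⟶  IMI  (L1)  txn=BusRdX+Flush  M[L1]=5
step 24: P1: store L0 := 54  ⟶  IMI  (L0)  txn=BusUpgr+Flush  M[L0]=61
step 25: P1: load  L3  ⟶  IMI  (L3)  txn=∅  M[L3]=62
step 26: P0: store L3 := 93  ⟶  MII  (L3)  txn=BusRdX+Flush  M[L3]=64
step 27: P2: store L3 := 43  ⟶  IIM  (L3)  txn=BusRdX+Flush  M[L3]=93

invalidations = 5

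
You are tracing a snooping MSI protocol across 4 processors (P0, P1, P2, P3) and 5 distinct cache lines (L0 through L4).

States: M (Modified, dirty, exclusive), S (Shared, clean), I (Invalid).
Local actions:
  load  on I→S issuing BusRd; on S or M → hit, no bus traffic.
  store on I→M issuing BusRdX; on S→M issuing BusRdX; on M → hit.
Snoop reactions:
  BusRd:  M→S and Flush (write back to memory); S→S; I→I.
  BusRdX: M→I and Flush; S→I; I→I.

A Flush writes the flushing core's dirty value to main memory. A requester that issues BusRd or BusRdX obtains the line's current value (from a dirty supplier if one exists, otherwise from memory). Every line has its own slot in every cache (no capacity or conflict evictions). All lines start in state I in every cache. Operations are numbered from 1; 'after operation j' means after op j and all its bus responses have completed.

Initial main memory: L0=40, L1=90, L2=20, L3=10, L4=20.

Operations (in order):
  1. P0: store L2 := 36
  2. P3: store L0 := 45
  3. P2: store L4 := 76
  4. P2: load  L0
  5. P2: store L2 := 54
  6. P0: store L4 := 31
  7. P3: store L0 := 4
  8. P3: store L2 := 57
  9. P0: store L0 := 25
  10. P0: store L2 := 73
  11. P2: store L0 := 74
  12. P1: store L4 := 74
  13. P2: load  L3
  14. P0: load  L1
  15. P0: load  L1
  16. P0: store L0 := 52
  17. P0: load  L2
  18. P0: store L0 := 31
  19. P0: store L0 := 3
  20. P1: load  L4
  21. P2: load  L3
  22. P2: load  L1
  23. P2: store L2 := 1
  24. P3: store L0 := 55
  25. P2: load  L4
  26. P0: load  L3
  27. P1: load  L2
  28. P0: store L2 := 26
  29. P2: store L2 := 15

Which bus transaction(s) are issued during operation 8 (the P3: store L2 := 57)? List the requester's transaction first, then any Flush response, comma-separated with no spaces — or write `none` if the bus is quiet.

[1] P0: store L2 := 36 | P0:M(36), P1:I, P2:I, P3:I | bus: BusRdX
[2] P3: store L0 := 45 | P0:I, P1:I, P2:I, P3:M(45) | bus: BusRdX
[3] P2: store L4 := 76 | P0:I, P1:I, P2:M(76), P3:I | bus: BusRdX
[4] P2: load  L0 | P0:I, P1:I, P2:S(45), P3:S(45) | bus: BusRd,Flush
[5] P2: store L2 := 54 | P0:I, P1:I, P2:M(54), P3:I | bus: BusRdX,Flush
[6] P0: store L4 := 31 | P0:M(31), P1:I, P2:I, P3:I | bus: BusRdX,Flush
[7] P3: store L0 := 4 | P0:I, P1:I, P2:I, P3:M(4) | bus: BusRdX
[8] P3: store L2 := 57 | P0:I, P1:I, P2:I, P3:M(57) | bus: BusRdX,Flush
[9] P0: store L0 := 25 | P0:M(25), P1:I, P2:I, P3:I | bus: BusRdX,Flush
[10] P0: store L2 := 73 | P0:M(73), P1:I, P2:I, P3:I | bus: BusRdX,Flush
[11] P2: store L0 := 74 | P0:I, P1:I, P2:M(74), P3:I | bus: BusRdX,Flush
[12] P1: store L4 := 74 | P0:I, P1:M(74), P2:I, P3:I | bus: BusRdX,Flush
[13] P2: load  L3 | P0:I, P1:I, P2:S(10), P3:I | bus: BusRd
[14] P0: load  L1 | P0:S(90), P1:I, P2:I, P3:I | bus: BusRd
[15] P0: load  L1 | P0:S(90), P1:I, P2:I, P3:I | bus: none
[16] P0: store L0 := 52 | P0:M(52), P1:I, P2:I, P3:I | bus: BusRdX,Flush
[17] P0: load  L2 | P0:M(73), P1:I, P2:I, P3:I | bus: none
[18] P0: store L0 := 31 | P0:M(31), P1:I, P2:I, P3:I | bus: none
[19] P0: store L0 := 3 | P0:M(3), P1:I, P2:I, P3:I | bus: none
[20] P1: load  L4 | P0:I, P1:M(74), P2:I, P3:I | bus: none
[21] P2: load  L3 | P0:I, P1:I, P2:S(10), P3:I | bus: none
[22] P2: load  L1 | P0:S(90), P1:I, P2:S(90), P3:I | bus: BusRd
[23] P2: store L2 := 1 | P0:I, P1:I, P2:M(1), P3:I | bus: BusRdX,Flush
[24] P3: store L0 := 55 | P0:I, P1:I, P2:I, P3:M(55) | bus: BusRdX,Flush
[25] P2: load  L4 | P0:I, P1:S(74), P2:S(74), P3:I | bus: BusRd,Flush
[26] P0: load  L3 | P0:S(10), P1:I, P2:S(10), P3:I | bus: BusRd
[27] P1: load  L2 | P0:I, P1:S(1), P2:S(1), P3:I | bus: BusRd,Flush
[28] P0: store L2 := 26 | P0:M(26), P1:I, P2:I, P3:I | bus: BusRdX
[29] P2: store L2 := 15 | P0:I, P1:I, P2:M(15), P3:I | bus: BusRdX,Flush

bus = BusRdX,Flush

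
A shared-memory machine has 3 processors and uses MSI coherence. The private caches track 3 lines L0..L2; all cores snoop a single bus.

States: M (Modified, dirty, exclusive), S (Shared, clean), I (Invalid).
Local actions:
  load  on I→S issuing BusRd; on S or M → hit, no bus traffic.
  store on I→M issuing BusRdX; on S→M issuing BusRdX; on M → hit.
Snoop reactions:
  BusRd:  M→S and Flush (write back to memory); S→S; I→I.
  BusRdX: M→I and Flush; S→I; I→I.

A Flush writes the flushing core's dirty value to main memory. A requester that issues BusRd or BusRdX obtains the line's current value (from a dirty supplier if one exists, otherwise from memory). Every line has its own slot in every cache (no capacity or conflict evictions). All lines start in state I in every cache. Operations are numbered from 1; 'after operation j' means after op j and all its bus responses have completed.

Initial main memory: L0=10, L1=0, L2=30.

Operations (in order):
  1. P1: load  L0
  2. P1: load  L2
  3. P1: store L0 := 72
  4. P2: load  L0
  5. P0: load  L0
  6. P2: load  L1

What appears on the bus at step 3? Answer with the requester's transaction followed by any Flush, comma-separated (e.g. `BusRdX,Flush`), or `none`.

step 1: P1: load  L0  ⟶  ISI  (L0)  txn=BusRd  M[L0]=10
step 2: P1: load  L2  ⟶  ISI  (L2)  txn=BusRd  M[L2]=30
step 3: P1: store L0 := 72  ⟶  IMI  (L0)  txn=BusRdX  M[L0]=10
step 4: P2: load  L0  ⟶  ISS  (L0)  txn=BusRd+Flush  M[L0]=72
step 5: P0: load  L0  ⟶  SSS  (L0)  txn=BusRd  M[L0]=72
step 6: P2: load  L1  ⟶  IIS  (L1)  txn=BusRd  M[L1]=0

bus = BusRdX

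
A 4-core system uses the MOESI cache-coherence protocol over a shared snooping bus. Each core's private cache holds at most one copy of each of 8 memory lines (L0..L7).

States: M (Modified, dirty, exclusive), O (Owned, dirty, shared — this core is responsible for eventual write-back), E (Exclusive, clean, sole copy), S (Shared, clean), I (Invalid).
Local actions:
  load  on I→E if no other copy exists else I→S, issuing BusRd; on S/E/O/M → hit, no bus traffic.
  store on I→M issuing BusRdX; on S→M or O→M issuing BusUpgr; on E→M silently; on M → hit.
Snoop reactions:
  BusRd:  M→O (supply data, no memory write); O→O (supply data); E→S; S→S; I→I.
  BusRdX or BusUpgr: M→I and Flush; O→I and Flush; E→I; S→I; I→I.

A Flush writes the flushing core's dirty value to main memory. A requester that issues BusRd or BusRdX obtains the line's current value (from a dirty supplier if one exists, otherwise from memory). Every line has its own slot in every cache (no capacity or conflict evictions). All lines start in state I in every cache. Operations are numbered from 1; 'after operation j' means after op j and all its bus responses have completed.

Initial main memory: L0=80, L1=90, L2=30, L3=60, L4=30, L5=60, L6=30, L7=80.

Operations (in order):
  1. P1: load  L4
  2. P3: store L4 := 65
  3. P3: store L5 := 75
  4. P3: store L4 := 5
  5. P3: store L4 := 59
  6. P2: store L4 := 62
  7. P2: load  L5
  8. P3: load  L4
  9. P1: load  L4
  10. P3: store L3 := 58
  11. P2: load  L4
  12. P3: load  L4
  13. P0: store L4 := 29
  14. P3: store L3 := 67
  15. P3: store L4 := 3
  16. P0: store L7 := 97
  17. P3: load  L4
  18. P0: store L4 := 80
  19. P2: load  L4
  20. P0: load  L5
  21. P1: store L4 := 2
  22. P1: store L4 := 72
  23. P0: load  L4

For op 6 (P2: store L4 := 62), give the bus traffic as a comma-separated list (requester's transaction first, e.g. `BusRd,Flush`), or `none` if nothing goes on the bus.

bus = BusRdX,Flush

  op1 P1: load  L4 → I/E/I/I on L4; bus BusRd; mem=30
  op2 P3: store L4 := 65 → I/I/I/M on L4; bus BusRdX; mem=30
  op3 P3: store L5 := 75 → I/I/I/M on L5; bus BusRdX; mem=60
  op4 P3: store L4 := 5 → I/I/I/M on L4; bus (none); mem=30
  op5 P3: store L4 := 59 → I/I/I/M on L4; bus (none); mem=30
  op6 P2: store L4 := 62 → I/I/M/I on L4; bus BusRdX Flush; mem=59
  op7 P2: load  L5 → I/I/S/O on L5; bus BusRd; mem=60
  op8 P3: load  L4 → I/I/O/S on L4; bus BusRd; mem=59
  op9 P1: load  L4 → I/S/O/S on L4; bus BusRd; mem=59
  op10 P3: store L3 := 58 → I/I/I/M on L3; bus BusRdX; mem=60
  op11 P2: load  L4 → I/S/O/S on L4; bus (none); mem=59
  op12 P3: load  L4 → I/S/O/S on L4; bus (none); mem=59
  op13 P0: store L4 := 29 → M/I/I/I on L4; bus BusRdX Flush; mem=62
  op14 P3: store L3 := 67 → I/I/I/M on L3; bus (none); mem=60
  op15 P3: store L4 := 3 → I/I/I/M on L4; bus BusRdX Flush; mem=29
  op16 P0: store L7 := 97 → M/I/I/I on L7; bus BusRdX; mem=80
  op17 P3: load  L4 → I/I/I/M on L4; bus (none); mem=29
  op18 P0: store L4 := 80 → M/I/I/I on L4; bus BusRdX Flush; mem=3
  op19 P2: load  L4 → O/I/S/I on L4; bus BusRd; mem=3
  op20 P0: load  L5 → S/I/S/O on L5; bus BusRd; mem=60
  op21 P1: store L4 := 2 → I/M/I/I on L4; bus BusRdX Flush; mem=80
  op22 P1: store L4 := 72 → I/M/I/I on L4; bus (none); mem=80
  op23 P0: load  L4 → S/O/I/I on L4; bus BusRd; mem=80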